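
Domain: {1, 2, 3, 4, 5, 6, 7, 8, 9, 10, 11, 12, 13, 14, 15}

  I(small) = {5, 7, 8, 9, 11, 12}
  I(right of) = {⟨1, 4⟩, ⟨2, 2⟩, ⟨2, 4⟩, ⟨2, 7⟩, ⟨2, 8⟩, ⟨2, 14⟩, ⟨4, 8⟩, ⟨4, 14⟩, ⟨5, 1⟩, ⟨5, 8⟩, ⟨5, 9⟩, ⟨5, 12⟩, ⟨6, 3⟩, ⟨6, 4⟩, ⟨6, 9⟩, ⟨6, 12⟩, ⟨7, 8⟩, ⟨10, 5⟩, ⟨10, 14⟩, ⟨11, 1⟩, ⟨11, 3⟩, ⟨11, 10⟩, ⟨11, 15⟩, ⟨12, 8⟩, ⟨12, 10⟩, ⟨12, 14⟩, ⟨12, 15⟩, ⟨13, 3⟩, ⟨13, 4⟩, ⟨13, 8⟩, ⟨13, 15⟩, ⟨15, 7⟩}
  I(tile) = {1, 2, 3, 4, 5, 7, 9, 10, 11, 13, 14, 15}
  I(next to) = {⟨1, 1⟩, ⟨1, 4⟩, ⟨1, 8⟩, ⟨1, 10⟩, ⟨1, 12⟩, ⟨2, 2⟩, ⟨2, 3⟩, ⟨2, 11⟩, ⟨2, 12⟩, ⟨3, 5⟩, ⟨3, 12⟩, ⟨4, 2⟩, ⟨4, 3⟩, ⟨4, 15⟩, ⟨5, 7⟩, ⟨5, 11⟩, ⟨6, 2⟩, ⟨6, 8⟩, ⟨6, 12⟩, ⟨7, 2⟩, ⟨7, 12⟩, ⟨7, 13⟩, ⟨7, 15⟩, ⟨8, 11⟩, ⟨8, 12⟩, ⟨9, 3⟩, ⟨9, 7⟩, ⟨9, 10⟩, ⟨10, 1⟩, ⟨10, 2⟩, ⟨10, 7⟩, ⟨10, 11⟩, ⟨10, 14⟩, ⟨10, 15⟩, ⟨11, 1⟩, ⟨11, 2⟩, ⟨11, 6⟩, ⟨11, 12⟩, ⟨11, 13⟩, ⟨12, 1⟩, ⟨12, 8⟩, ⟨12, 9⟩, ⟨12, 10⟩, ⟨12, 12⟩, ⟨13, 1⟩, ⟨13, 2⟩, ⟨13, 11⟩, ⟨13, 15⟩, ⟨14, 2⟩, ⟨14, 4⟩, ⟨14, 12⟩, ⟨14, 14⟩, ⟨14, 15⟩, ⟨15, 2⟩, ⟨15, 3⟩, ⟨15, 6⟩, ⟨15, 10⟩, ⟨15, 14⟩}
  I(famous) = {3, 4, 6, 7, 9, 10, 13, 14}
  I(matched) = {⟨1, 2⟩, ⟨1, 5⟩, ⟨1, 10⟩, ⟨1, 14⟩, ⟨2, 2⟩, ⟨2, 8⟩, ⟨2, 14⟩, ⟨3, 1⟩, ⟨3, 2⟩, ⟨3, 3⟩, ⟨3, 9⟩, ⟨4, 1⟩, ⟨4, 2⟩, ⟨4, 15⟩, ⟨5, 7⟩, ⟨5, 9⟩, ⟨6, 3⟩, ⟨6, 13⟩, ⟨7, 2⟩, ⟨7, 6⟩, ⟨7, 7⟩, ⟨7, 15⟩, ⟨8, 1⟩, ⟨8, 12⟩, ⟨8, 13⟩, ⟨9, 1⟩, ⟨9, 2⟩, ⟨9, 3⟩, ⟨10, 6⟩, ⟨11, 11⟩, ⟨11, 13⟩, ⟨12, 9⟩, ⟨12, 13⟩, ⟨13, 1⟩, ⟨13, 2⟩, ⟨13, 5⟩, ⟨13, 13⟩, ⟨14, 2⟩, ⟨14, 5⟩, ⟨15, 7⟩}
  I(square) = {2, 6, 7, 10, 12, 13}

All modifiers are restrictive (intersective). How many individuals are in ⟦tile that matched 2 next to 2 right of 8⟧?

⟦that matched 2⟧ = {x : ⟨x, 2⟩ ∈ ⟦matched⟧} = {1, 2, 3, 4, 7, 9, 13, 14}
⟦next to 2⟧ = {x : ⟨x, 2⟩ ∈ ⟦next to⟧} = {2, 4, 6, 7, 10, 11, 13, 14, 15}
⟦right of 8⟧ = {x : ⟨x, 8⟩ ∈ ⟦right of⟧} = {2, 4, 5, 7, 12, 13}
⟦tile⟧ = {1, 2, 3, 4, 5, 7, 9, 10, 11, 13, 14, 15}
… ∩ ⟦that matched 2⟧ = {1, 2, 3, 4, 5, 7, 9, 10, 11, 13, 14, 15} ∩ {1, 2, 3, 4, 7, 9, 13, 14} = {1, 2, 3, 4, 7, 9, 13, 14}
… ∩ ⟦next to 2⟧ = {1, 2, 3, 4, 7, 9, 13, 14} ∩ {2, 4, 6, 7, 10, 11, 13, 14, 15} = {2, 4, 7, 13, 14}
… ∩ ⟦right of 8⟧ = {2, 4, 7, 13, 14} ∩ {2, 4, 5, 7, 12, 13} = {2, 4, 7, 13}
⟦tile that matched 2 next to 2 right of 8⟧ = {2, 4, 7, 13}, so the cardinality is 4.

4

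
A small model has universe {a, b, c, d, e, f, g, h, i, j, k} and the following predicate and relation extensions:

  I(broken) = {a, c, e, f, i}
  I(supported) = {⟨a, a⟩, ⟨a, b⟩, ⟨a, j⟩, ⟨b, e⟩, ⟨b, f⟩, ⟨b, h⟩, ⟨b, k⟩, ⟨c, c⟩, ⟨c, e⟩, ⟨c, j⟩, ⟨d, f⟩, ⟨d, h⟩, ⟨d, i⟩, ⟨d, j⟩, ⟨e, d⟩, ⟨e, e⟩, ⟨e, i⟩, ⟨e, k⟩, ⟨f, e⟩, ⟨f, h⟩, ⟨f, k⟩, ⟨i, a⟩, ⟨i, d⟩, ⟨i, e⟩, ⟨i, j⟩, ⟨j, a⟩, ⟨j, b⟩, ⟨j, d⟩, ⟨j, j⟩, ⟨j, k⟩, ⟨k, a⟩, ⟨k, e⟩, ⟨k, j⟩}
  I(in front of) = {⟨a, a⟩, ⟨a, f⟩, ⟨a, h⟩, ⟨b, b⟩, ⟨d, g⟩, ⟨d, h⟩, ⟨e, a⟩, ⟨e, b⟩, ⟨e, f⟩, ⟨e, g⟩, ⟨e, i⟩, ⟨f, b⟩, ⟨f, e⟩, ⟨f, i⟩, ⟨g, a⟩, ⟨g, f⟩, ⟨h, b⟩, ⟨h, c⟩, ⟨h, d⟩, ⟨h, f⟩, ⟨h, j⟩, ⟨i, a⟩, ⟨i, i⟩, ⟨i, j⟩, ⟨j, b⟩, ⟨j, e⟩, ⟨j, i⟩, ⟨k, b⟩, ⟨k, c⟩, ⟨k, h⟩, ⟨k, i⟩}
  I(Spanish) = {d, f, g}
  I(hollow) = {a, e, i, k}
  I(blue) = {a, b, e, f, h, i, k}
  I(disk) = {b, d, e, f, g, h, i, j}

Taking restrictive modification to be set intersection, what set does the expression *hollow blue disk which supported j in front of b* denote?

∅

⟦which supported j⟧ = {x : ⟨x, j⟩ ∈ ⟦supported⟧} = {a, c, d, i, j, k}
⟦in front of b⟧ = {x : ⟨x, b⟩ ∈ ⟦in front of⟧} = {b, e, f, h, j, k}
⟦disk⟧ = {b, d, e, f, g, h, i, j}
… ∩ ⟦which supported j⟧ = {b, d, e, f, g, h, i, j} ∩ {a, c, d, i, j, k} = {d, i, j}
… ∩ ⟦in front of b⟧ = {d, i, j} ∩ {b, e, f, h, j, k} = {j}
… ∩ ⟦hollow⟧ = {j} ∩ {a, e, i, k} = ∅
… ∩ ⟦blue⟧ = ∅ ∩ {a, b, e, f, h, i, k} = ∅
So ⟦hollow blue disk which supported j in front of b⟧ = ∅.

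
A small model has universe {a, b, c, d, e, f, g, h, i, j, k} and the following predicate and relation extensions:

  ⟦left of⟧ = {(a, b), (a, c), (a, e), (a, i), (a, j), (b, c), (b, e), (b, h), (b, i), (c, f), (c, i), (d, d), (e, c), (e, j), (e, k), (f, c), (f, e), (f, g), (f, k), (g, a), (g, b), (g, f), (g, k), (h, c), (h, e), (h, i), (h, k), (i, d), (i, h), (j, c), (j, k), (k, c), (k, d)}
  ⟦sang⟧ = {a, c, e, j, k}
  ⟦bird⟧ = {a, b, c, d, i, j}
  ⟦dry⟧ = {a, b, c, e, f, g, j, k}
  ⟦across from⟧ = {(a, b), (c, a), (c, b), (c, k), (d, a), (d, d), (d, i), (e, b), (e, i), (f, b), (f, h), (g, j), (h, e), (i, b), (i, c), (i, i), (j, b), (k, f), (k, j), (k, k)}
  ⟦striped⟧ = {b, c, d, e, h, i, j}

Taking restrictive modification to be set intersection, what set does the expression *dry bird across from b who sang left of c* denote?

⟦across from b⟧ = {x : ⟨x, b⟩ ∈ ⟦across from⟧} = {a, c, e, f, i, j}
⟦who sang⟧ = ⟦sang⟧ = {a, c, e, j, k}
⟦left of c⟧ = {x : ⟨x, c⟩ ∈ ⟦left of⟧} = {a, b, e, f, h, j, k}
⟦bird⟧ = {a, b, c, d, i, j}
… ∩ ⟦across from b⟧ = {a, b, c, d, i, j} ∩ {a, c, e, f, i, j} = {a, c, i, j}
… ∩ ⟦who sang⟧ = {a, c, i, j} ∩ {a, c, e, j, k} = {a, c, j}
… ∩ ⟦left of c⟧ = {a, c, j} ∩ {a, b, e, f, h, j, k} = {a, j}
… ∩ ⟦dry⟧ = {a, j} ∩ {a, b, c, e, f, g, j, k} = {a, j}
So ⟦dry bird across from b who sang left of c⟧ = {a, j}.

{a, j}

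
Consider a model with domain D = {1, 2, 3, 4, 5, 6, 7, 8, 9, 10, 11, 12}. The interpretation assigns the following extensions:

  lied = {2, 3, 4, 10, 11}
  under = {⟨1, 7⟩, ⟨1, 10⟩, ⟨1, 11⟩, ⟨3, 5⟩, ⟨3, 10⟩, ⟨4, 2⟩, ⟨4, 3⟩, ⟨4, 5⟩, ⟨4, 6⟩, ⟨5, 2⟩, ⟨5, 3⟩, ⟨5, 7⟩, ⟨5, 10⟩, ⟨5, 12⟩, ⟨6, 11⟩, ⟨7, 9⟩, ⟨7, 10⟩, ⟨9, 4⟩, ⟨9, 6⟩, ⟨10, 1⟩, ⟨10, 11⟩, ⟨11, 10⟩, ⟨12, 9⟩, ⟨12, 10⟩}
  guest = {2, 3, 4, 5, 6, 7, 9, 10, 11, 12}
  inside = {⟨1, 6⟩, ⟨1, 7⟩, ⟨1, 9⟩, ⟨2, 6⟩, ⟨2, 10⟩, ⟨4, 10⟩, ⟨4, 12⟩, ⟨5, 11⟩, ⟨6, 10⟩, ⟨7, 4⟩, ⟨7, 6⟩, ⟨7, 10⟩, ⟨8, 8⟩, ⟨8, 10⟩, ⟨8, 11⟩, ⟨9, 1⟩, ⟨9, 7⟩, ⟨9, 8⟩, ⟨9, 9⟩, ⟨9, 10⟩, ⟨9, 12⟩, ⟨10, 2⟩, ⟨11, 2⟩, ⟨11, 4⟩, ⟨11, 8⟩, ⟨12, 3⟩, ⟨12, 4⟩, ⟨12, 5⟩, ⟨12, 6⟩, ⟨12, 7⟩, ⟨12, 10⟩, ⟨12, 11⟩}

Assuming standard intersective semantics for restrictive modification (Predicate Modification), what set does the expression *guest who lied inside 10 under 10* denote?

⟦who lied⟧ = ⟦lied⟧ = {2, 3, 4, 10, 11}
⟦inside 10⟧ = {x : ⟨x, 10⟩ ∈ ⟦inside⟧} = {2, 4, 6, 7, 8, 9, 12}
⟦under 10⟧ = {x : ⟨x, 10⟩ ∈ ⟦under⟧} = {1, 3, 5, 7, 11, 12}
⟦guest⟧ = {2, 3, 4, 5, 6, 7, 9, 10, 11, 12}
… ∩ ⟦who lied⟧ = {2, 3, 4, 5, 6, 7, 9, 10, 11, 12} ∩ {2, 3, 4, 10, 11} = {2, 3, 4, 10, 11}
… ∩ ⟦inside 10⟧ = {2, 3, 4, 10, 11} ∩ {2, 4, 6, 7, 8, 9, 12} = {2, 4}
… ∩ ⟦under 10⟧ = {2, 4} ∩ {1, 3, 5, 7, 11, 12} = ∅
So ⟦guest who lied inside 10 under 10⟧ = {}.

{}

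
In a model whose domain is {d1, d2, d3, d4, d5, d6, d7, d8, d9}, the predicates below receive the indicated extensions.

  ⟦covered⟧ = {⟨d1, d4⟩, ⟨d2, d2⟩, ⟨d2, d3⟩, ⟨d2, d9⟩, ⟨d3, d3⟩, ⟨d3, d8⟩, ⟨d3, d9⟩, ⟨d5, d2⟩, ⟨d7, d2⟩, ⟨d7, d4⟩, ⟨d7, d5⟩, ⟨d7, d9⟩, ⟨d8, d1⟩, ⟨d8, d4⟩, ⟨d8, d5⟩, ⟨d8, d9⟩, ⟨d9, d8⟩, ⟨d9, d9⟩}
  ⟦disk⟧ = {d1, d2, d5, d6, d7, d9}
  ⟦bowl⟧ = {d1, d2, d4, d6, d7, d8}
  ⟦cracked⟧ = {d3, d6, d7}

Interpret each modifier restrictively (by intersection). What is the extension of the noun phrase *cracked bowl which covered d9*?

⟦which covered d9⟧ = {x : ⟨x, d9⟩ ∈ ⟦covered⟧} = {d2, d3, d7, d8, d9}
⟦bowl⟧ = {d1, d2, d4, d6, d7, d8}
… ∩ ⟦which covered d9⟧ = {d1, d2, d4, d6, d7, d8} ∩ {d2, d3, d7, d8, d9} = {d2, d7, d8}
… ∩ ⟦cracked⟧ = {d2, d7, d8} ∩ {d3, d6, d7} = {d7}
So ⟦cracked bowl which covered d9⟧ = {d7}.

{d7}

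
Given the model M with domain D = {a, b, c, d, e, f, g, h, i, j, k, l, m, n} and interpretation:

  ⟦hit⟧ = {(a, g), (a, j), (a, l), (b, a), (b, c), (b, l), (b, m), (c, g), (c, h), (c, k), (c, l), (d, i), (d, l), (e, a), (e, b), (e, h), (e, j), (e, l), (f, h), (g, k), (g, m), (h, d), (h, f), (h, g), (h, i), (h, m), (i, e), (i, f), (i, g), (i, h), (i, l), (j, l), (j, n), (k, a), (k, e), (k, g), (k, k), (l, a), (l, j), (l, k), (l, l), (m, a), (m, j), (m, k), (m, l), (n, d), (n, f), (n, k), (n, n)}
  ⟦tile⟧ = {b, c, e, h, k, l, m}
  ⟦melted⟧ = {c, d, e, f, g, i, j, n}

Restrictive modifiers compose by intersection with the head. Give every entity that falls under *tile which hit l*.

{b, c, e, l, m}

⟦which hit l⟧ = {x : ⟨x, l⟩ ∈ ⟦hit⟧} = {a, b, c, d, e, i, j, l, m}
⟦tile⟧ = {b, c, e, h, k, l, m}
… ∩ ⟦which hit l⟧ = {b, c, e, h, k, l, m} ∩ {a, b, c, d, e, i, j, l, m} = {b, c, e, l, m}
So ⟦tile which hit l⟧ = {b, c, e, l, m}.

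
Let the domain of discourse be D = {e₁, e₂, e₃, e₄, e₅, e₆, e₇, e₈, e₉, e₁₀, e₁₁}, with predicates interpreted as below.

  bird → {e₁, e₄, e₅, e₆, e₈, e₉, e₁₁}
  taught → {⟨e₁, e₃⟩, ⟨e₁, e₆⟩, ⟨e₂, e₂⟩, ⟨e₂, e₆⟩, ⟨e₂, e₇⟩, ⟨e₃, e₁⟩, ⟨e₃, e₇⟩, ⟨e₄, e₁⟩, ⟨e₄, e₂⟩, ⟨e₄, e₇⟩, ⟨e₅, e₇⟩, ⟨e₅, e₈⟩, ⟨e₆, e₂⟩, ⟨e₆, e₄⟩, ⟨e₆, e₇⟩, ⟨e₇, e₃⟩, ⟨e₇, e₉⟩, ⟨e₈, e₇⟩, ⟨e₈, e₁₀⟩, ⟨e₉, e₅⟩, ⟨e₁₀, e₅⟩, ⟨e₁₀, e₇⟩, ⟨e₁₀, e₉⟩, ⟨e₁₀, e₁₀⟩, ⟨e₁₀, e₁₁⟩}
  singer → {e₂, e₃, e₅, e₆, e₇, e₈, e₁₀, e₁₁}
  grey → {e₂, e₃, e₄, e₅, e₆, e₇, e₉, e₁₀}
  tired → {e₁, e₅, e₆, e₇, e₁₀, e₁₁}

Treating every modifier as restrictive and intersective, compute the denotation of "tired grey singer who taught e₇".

{e₅, e₆, e₁₀}

⟦who taught e₇⟧ = {x : ⟨x, e₇⟩ ∈ ⟦taught⟧} = {e₂, e₃, e₄, e₅, e₆, e₈, e₁₀}
⟦singer⟧ = {e₂, e₃, e₅, e₆, e₇, e₈, e₁₀, e₁₁}
… ∩ ⟦who taught e₇⟧ = {e₂, e₃, e₅, e₆, e₇, e₈, e₁₀, e₁₁} ∩ {e₂, e₃, e₄, e₅, e₆, e₈, e₁₀} = {e₂, e₃, e₅, e₆, e₈, e₁₀}
… ∩ ⟦tired⟧ = {e₂, e₃, e₅, e₆, e₈, e₁₀} ∩ {e₁, e₅, e₆, e₇, e₁₀, e₁₁} = {e₅, e₆, e₁₀}
… ∩ ⟦grey⟧ = {e₅, e₆, e₁₀} ∩ {e₂, e₃, e₄, e₅, e₆, e₇, e₉, e₁₀} = {e₅, e₆, e₁₀}
So ⟦tired grey singer who taught e₇⟧ = {e₅, e₆, e₁₀}.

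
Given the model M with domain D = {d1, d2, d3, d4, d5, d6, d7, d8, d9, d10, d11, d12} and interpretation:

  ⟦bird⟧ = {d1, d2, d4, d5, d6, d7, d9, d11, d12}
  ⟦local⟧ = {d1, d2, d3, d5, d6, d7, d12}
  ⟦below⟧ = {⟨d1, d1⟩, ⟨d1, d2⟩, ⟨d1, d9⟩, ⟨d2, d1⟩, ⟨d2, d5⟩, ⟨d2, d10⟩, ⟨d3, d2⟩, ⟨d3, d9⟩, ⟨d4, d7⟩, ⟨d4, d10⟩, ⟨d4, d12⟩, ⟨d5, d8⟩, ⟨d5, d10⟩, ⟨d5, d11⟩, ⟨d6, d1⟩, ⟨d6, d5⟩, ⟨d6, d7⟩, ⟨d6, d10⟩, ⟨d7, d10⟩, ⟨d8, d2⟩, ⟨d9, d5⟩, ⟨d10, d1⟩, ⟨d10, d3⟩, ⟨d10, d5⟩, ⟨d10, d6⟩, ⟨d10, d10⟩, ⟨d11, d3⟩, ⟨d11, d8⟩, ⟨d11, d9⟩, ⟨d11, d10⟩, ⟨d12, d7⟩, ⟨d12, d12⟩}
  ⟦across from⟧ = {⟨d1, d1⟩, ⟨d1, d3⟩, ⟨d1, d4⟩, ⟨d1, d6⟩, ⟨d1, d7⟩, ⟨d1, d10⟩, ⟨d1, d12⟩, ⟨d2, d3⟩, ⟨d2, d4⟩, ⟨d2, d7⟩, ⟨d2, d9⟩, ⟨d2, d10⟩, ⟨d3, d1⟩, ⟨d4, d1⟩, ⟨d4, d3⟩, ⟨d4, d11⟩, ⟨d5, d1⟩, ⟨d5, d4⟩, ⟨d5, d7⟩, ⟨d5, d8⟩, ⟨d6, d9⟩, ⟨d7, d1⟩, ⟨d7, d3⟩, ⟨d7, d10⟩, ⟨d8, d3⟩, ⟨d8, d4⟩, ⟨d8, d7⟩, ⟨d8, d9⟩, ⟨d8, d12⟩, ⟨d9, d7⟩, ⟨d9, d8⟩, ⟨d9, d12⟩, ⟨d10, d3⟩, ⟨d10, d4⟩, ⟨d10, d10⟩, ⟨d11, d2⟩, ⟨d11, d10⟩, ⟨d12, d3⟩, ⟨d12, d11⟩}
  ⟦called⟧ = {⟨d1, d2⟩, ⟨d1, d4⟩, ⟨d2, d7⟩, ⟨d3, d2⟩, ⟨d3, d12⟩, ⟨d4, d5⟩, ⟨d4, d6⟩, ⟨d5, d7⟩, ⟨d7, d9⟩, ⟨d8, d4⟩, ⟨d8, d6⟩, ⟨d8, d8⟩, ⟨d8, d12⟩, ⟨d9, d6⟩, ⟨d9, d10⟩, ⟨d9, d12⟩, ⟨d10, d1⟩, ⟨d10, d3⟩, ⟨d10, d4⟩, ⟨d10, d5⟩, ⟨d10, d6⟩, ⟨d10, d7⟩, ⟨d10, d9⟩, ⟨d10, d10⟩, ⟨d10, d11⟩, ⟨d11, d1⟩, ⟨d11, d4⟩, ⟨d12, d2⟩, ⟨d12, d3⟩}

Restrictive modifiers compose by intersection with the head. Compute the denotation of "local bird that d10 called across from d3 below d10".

{d7}

⟦that d10 called⟧ = {x : ⟨d10, x⟩ ∈ ⟦called⟧} = {d1, d3, d4, d5, d6, d7, d9, d10, d11}
⟦across from d3⟧ = {x : ⟨x, d3⟩ ∈ ⟦across from⟧} = {d1, d2, d4, d7, d8, d10, d12}
⟦below d10⟧ = {x : ⟨x, d10⟩ ∈ ⟦below⟧} = {d2, d4, d5, d6, d7, d10, d11}
⟦bird⟧ = {d1, d2, d4, d5, d6, d7, d9, d11, d12}
… ∩ ⟦that d10 called⟧ = {d1, d2, d4, d5, d6, d7, d9, d11, d12} ∩ {d1, d3, d4, d5, d6, d7, d9, d10, d11} = {d1, d4, d5, d6, d7, d9, d11}
… ∩ ⟦across from d3⟧ = {d1, d4, d5, d6, d7, d9, d11} ∩ {d1, d2, d4, d7, d8, d10, d12} = {d1, d4, d7}
… ∩ ⟦below d10⟧ = {d1, d4, d7} ∩ {d2, d4, d5, d6, d7, d10, d11} = {d4, d7}
… ∩ ⟦local⟧ = {d4, d7} ∩ {d1, d2, d3, d5, d6, d7, d12} = {d7}
So ⟦local bird that d10 called across from d3 below d10⟧ = {d7}.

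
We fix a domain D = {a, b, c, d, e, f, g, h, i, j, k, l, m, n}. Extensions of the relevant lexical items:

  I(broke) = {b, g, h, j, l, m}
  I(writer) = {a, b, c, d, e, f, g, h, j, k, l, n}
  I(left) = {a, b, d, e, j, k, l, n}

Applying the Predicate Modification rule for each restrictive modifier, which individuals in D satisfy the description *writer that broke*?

{b, g, h, j, l}

⟦that broke⟧ = ⟦broke⟧ = {b, g, h, j, l, m}
⟦writer⟧ = {a, b, c, d, e, f, g, h, j, k, l, n}
… ∩ ⟦that broke⟧ = {a, b, c, d, e, f, g, h, j, k, l, n} ∩ {b, g, h, j, l, m} = {b, g, h, j, l}
So ⟦writer that broke⟧ = {b, g, h, j, l}.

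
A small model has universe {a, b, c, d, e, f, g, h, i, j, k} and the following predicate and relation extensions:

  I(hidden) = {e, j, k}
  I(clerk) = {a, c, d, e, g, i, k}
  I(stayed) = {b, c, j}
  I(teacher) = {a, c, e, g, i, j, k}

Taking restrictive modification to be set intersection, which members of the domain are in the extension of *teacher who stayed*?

⟦who stayed⟧ = ⟦stayed⟧ = {b, c, j}
⟦teacher⟧ = {a, c, e, g, i, j, k}
… ∩ ⟦who stayed⟧ = {a, c, e, g, i, j, k} ∩ {b, c, j} = {c, j}
So ⟦teacher who stayed⟧ = {c, j}.

{c, j}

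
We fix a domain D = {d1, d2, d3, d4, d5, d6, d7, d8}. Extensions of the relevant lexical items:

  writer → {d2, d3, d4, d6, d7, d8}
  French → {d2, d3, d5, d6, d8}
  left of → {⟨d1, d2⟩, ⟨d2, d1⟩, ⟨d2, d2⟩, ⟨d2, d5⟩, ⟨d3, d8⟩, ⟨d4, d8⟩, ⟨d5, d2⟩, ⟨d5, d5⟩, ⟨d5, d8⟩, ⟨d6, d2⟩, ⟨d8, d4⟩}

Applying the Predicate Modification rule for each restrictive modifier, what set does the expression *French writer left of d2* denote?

{d2, d6}

⟦left of d2⟧ = {x : ⟨x, d2⟩ ∈ ⟦left of⟧} = {d1, d2, d5, d6}
⟦writer⟧ = {d2, d3, d4, d6, d7, d8}
… ∩ ⟦left of d2⟧ = {d2, d3, d4, d6, d7, d8} ∩ {d1, d2, d5, d6} = {d2, d6}
… ∩ ⟦French⟧ = {d2, d6} ∩ {d2, d3, d5, d6, d8} = {d2, d6}
So ⟦French writer left of d2⟧ = {d2, d6}.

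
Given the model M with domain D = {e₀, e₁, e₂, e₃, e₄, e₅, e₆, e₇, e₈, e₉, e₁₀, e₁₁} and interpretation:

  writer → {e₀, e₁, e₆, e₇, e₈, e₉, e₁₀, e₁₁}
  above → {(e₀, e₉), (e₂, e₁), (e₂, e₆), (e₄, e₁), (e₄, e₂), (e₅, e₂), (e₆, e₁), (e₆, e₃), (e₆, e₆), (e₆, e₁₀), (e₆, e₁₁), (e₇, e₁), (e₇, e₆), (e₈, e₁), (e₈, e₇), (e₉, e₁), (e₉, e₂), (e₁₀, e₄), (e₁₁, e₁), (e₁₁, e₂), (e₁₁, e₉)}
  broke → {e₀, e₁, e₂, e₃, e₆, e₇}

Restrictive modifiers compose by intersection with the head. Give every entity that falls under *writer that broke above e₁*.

⟦that broke⟧ = ⟦broke⟧ = {e₀, e₁, e₂, e₃, e₆, e₇}
⟦above e₁⟧ = {x : ⟨x, e₁⟩ ∈ ⟦above⟧} = {e₂, e₄, e₆, e₇, e₈, e₉, e₁₁}
⟦writer⟧ = {e₀, e₁, e₆, e₇, e₈, e₉, e₁₀, e₁₁}
… ∩ ⟦that broke⟧ = {e₀, e₁, e₆, e₇, e₈, e₉, e₁₀, e₁₁} ∩ {e₀, e₁, e₂, e₃, e₆, e₇} = {e₀, e₁, e₆, e₇}
… ∩ ⟦above e₁⟧ = {e₀, e₁, e₆, e₇} ∩ {e₂, e₄, e₆, e₇, e₈, e₉, e₁₁} = {e₆, e₇}
So ⟦writer that broke above e₁⟧ = {e₆, e₇}.

{e₆, e₇}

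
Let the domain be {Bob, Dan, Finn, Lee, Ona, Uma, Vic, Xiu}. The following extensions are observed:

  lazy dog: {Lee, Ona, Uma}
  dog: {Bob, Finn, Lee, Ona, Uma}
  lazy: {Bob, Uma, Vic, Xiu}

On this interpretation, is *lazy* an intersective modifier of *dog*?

no

⟦lazy⟧ ∩ ⟦dog⟧ = {Bob, Uma, Vic, Xiu} ∩ {Bob, Finn, Lee, Ona, Uma} = {Bob, Uma}
Observed ⟦lazy dog⟧ = {Lee, Ona, Uma}.
These differ, so the modifier is not intersective in this model.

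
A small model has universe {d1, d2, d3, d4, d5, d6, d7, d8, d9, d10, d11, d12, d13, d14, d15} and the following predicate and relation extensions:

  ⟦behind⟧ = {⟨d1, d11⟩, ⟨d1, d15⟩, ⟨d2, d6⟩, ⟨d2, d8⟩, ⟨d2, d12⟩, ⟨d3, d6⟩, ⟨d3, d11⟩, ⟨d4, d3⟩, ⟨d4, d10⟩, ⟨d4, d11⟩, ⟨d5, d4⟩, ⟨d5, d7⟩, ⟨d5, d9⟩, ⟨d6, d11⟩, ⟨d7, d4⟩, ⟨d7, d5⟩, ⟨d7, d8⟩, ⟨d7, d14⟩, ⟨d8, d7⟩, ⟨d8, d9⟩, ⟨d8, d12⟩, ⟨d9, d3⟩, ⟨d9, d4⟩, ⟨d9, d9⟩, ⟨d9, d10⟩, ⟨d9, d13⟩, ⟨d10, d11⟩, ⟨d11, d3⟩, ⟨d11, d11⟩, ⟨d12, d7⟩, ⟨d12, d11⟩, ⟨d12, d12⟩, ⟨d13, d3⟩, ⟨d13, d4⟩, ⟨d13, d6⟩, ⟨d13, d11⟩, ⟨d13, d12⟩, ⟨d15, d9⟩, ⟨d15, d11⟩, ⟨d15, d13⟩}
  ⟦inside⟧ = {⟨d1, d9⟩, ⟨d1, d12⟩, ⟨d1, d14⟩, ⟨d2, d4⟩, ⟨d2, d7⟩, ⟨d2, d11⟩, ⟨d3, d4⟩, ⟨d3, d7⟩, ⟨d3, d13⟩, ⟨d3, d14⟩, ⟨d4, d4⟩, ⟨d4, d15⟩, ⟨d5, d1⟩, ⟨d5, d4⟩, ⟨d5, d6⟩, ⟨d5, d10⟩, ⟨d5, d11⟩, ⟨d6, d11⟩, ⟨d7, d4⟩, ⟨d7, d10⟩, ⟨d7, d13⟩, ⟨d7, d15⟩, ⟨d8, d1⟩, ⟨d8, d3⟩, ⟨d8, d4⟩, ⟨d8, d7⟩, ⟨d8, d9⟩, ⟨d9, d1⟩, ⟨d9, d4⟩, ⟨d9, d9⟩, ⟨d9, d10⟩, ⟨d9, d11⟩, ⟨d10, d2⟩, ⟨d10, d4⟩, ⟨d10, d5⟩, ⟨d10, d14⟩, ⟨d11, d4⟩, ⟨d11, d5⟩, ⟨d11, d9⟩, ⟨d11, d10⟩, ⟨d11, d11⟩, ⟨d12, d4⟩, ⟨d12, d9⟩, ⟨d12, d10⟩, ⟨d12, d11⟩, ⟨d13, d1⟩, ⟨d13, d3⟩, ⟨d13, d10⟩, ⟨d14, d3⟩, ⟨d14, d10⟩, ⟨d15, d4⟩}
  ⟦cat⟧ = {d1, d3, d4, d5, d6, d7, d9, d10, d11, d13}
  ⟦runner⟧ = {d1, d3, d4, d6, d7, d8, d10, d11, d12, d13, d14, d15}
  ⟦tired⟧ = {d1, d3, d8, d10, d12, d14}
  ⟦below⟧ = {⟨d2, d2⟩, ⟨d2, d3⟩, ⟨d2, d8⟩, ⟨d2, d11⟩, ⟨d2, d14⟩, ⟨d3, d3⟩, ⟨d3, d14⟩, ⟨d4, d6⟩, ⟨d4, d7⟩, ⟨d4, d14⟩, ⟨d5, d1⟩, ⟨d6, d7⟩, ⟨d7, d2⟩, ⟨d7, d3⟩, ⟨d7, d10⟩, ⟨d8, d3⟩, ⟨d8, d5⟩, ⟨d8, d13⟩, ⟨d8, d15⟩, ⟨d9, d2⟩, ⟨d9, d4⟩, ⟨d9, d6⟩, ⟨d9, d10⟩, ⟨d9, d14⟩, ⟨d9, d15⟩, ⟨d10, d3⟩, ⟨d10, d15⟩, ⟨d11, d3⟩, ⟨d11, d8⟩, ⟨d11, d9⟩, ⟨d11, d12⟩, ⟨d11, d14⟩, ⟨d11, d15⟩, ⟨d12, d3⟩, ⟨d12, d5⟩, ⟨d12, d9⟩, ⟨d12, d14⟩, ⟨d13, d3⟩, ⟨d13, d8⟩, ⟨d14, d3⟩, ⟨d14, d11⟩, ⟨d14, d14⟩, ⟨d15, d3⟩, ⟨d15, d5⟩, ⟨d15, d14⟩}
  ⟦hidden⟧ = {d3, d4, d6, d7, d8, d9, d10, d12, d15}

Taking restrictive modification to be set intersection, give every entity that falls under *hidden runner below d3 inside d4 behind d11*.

⟦below d3⟧ = {x : ⟨x, d3⟩ ∈ ⟦below⟧} = {d2, d3, d7, d8, d10, d11, d12, d13, d14, d15}
⟦inside d4⟧ = {x : ⟨x, d4⟩ ∈ ⟦inside⟧} = {d2, d3, d4, d5, d7, d8, d9, d10, d11, d12, d15}
⟦behind d11⟧ = {x : ⟨x, d11⟩ ∈ ⟦behind⟧} = {d1, d3, d4, d6, d10, d11, d12, d13, d15}
⟦runner⟧ = {d1, d3, d4, d6, d7, d8, d10, d11, d12, d13, d14, d15}
… ∩ ⟦below d3⟧ = {d1, d3, d4, d6, d7, d8, d10, d11, d12, d13, d14, d15} ∩ {d2, d3, d7, d8, d10, d11, d12, d13, d14, d15} = {d3, d7, d8, d10, d11, d12, d13, d14, d15}
… ∩ ⟦inside d4⟧ = {d3, d7, d8, d10, d11, d12, d13, d14, d15} ∩ {d2, d3, d4, d5, d7, d8, d9, d10, d11, d12, d15} = {d3, d7, d8, d10, d11, d12, d15}
… ∩ ⟦behind d11⟧ = {d3, d7, d8, d10, d11, d12, d15} ∩ {d1, d3, d4, d6, d10, d11, d12, d13, d15} = {d3, d10, d11, d12, d15}
… ∩ ⟦hidden⟧ = {d3, d10, d11, d12, d15} ∩ {d3, d4, d6, d7, d8, d9, d10, d12, d15} = {d3, d10, d12, d15}
So ⟦hidden runner below d3 inside d4 behind d11⟧ = {d3, d10, d12, d15}.

{d3, d10, d12, d15}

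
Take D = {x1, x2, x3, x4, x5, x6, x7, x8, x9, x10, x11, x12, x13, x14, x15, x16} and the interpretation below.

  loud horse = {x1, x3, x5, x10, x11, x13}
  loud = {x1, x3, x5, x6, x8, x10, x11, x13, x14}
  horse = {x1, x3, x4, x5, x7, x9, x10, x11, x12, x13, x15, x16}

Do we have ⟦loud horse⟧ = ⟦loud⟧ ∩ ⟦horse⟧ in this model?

yes

⟦loud⟧ ∩ ⟦horse⟧ = {x1, x3, x5, x6, x8, x10, x11, x13, x14} ∩ {x1, x3, x4, x5, x7, x9, x10, x11, x12, x13, x15, x16} = {x1, x3, x5, x10, x11, x13}
Observed ⟦loud horse⟧ = {x1, x3, x5, x10, x11, x13}.
These coincide, so the modifier is intersective here.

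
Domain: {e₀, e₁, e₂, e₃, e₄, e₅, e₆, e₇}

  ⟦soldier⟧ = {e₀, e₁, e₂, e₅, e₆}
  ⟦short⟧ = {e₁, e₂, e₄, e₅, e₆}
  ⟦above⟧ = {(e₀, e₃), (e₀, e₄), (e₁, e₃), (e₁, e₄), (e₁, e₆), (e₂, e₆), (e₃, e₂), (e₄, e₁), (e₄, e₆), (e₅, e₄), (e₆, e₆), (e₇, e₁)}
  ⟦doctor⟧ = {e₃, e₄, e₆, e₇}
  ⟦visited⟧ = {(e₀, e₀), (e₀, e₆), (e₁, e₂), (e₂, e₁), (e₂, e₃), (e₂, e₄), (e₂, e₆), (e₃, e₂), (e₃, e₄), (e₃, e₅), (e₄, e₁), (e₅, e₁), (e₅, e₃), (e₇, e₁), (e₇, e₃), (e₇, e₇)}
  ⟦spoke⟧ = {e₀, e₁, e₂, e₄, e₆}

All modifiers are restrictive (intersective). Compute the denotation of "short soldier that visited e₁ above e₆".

⟦that visited e₁⟧ = {x : ⟨x, e₁⟩ ∈ ⟦visited⟧} = {e₂, e₄, e₅, e₇}
⟦above e₆⟧ = {x : ⟨x, e₆⟩ ∈ ⟦above⟧} = {e₁, e₂, e₄, e₆}
⟦soldier⟧ = {e₀, e₁, e₂, e₅, e₆}
… ∩ ⟦that visited e₁⟧ = {e₀, e₁, e₂, e₅, e₆} ∩ {e₂, e₄, e₅, e₇} = {e₂, e₅}
… ∩ ⟦above e₆⟧ = {e₂, e₅} ∩ {e₁, e₂, e₄, e₆} = {e₂}
… ∩ ⟦short⟧ = {e₂} ∩ {e₁, e₂, e₄, e₅, e₆} = {e₂}
So ⟦short soldier that visited e₁ above e₆⟧ = {e₂}.

{e₂}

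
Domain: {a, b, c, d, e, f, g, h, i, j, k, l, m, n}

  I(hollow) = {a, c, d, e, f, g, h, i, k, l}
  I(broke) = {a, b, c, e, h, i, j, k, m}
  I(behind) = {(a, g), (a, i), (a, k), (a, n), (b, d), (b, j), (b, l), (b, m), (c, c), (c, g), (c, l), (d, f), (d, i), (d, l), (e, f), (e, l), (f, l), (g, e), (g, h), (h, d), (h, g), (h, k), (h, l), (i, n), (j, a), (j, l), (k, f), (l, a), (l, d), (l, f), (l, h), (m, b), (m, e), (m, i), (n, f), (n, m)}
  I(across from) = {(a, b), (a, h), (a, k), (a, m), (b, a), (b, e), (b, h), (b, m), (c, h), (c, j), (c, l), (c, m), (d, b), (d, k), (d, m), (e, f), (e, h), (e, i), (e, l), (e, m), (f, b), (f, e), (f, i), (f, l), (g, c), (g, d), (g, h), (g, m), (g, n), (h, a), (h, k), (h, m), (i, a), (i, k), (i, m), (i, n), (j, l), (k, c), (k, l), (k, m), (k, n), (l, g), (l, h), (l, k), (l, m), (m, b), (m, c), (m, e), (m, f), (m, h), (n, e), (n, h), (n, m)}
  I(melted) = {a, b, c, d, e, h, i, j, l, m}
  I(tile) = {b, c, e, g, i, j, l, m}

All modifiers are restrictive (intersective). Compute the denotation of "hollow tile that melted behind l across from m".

{c, e}

⟦that melted⟧ = ⟦melted⟧ = {a, b, c, d, e, h, i, j, l, m}
⟦behind l⟧ = {x : ⟨x, l⟩ ∈ ⟦behind⟧} = {b, c, d, e, f, h, j}
⟦across from m⟧ = {x : ⟨x, m⟩ ∈ ⟦across from⟧} = {a, b, c, d, e, g, h, i, k, l, n}
⟦tile⟧ = {b, c, e, g, i, j, l, m}
… ∩ ⟦that melted⟧ = {b, c, e, g, i, j, l, m} ∩ {a, b, c, d, e, h, i, j, l, m} = {b, c, e, i, j, l, m}
… ∩ ⟦behind l⟧ = {b, c, e, i, j, l, m} ∩ {b, c, d, e, f, h, j} = {b, c, e, j}
… ∩ ⟦across from m⟧ = {b, c, e, j} ∩ {a, b, c, d, e, g, h, i, k, l, n} = {b, c, e}
… ∩ ⟦hollow⟧ = {b, c, e} ∩ {a, c, d, e, f, g, h, i, k, l} = {c, e}
So ⟦hollow tile that melted behind l across from m⟧ = {c, e}.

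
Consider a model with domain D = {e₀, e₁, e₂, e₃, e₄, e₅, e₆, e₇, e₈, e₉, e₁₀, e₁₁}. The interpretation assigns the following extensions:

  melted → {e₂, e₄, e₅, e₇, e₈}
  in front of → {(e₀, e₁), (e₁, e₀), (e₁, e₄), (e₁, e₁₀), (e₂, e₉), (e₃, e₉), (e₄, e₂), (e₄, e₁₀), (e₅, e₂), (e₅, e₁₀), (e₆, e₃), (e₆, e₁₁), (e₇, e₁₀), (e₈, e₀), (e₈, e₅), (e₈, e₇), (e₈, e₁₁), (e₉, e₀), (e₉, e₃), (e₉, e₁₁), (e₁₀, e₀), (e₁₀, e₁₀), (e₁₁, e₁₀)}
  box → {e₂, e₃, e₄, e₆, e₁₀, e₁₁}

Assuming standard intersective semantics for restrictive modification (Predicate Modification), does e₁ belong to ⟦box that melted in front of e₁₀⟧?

⟦that melted⟧ = ⟦melted⟧ = {e₂, e₄, e₅, e₇, e₈}
⟦in front of e₁₀⟧ = {x : ⟨x, e₁₀⟩ ∈ ⟦in front of⟧} = {e₁, e₄, e₅, e₇, e₁₀, e₁₁}
⟦box⟧ = {e₂, e₃, e₄, e₆, e₁₀, e₁₁}
… ∩ ⟦that melted⟧ = {e₂, e₃, e₄, e₆, e₁₀, e₁₁} ∩ {e₂, e₄, e₅, e₇, e₈} = {e₂, e₄}
… ∩ ⟦in front of e₁₀⟧ = {e₂, e₄} ∩ {e₁, e₄, e₅, e₇, e₁₀, e₁₁} = {e₄}
⟦box that melted in front of e₁₀⟧ = {e₄}; e₁ ∉ this set.

no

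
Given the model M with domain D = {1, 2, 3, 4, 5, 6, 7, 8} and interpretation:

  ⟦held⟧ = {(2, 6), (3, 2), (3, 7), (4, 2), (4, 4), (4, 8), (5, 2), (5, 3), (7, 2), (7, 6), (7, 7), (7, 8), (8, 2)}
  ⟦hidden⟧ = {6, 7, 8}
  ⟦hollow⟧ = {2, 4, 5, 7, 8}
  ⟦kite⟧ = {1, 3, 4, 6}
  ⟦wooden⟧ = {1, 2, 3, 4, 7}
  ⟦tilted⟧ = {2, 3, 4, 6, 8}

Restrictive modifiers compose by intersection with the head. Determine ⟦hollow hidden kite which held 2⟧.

⟦which held 2⟧ = {x : ⟨x, 2⟩ ∈ ⟦held⟧} = {3, 4, 5, 7, 8}
⟦kite⟧ = {1, 3, 4, 6}
… ∩ ⟦which held 2⟧ = {1, 3, 4, 6} ∩ {3, 4, 5, 7, 8} = {3, 4}
… ∩ ⟦hollow⟧ = {3, 4} ∩ {2, 4, 5, 7, 8} = {4}
… ∩ ⟦hidden⟧ = {4} ∩ {6, 7, 8} = ∅
So ⟦hollow hidden kite which held 2⟧ = ∅.

∅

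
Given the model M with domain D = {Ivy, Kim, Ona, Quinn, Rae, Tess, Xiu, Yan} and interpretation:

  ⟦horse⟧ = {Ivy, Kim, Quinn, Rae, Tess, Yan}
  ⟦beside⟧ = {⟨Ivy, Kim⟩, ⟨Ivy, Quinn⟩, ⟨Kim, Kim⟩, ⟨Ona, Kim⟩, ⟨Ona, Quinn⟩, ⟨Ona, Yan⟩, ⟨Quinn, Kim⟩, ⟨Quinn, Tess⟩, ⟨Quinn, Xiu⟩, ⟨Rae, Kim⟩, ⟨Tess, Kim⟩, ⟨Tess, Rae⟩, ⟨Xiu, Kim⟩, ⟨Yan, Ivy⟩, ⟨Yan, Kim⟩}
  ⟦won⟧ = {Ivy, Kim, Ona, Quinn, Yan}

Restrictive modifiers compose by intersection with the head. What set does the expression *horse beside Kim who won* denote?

{Ivy, Kim, Quinn, Yan}

⟦beside Kim⟧ = {x : ⟨x, Kim⟩ ∈ ⟦beside⟧} = {Ivy, Kim, Ona, Quinn, Rae, Tess, Xiu, Yan}
⟦who won⟧ = ⟦won⟧ = {Ivy, Kim, Ona, Quinn, Yan}
⟦horse⟧ = {Ivy, Kim, Quinn, Rae, Tess, Yan}
… ∩ ⟦beside Kim⟧ = {Ivy, Kim, Quinn, Rae, Tess, Yan} ∩ {Ivy, Kim, Ona, Quinn, Rae, Tess, Xiu, Yan} = {Ivy, Kim, Quinn, Rae, Tess, Yan}
… ∩ ⟦who won⟧ = {Ivy, Kim, Quinn, Rae, Tess, Yan} ∩ {Ivy, Kim, Ona, Quinn, Yan} = {Ivy, Kim, Quinn, Yan}
So ⟦horse beside Kim who won⟧ = {Ivy, Kim, Quinn, Yan}.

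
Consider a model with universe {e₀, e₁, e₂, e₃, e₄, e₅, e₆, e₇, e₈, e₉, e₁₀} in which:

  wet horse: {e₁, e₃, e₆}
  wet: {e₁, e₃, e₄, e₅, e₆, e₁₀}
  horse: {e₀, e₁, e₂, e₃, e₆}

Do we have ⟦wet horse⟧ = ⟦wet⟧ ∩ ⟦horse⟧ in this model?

yes

⟦wet⟧ ∩ ⟦horse⟧ = {e₁, e₃, e₄, e₅, e₆, e₁₀} ∩ {e₀, e₁, e₂, e₃, e₆} = {e₁, e₃, e₆}
Observed ⟦wet horse⟧ = {e₁, e₃, e₆}.
These coincide, so the modifier is intersective here.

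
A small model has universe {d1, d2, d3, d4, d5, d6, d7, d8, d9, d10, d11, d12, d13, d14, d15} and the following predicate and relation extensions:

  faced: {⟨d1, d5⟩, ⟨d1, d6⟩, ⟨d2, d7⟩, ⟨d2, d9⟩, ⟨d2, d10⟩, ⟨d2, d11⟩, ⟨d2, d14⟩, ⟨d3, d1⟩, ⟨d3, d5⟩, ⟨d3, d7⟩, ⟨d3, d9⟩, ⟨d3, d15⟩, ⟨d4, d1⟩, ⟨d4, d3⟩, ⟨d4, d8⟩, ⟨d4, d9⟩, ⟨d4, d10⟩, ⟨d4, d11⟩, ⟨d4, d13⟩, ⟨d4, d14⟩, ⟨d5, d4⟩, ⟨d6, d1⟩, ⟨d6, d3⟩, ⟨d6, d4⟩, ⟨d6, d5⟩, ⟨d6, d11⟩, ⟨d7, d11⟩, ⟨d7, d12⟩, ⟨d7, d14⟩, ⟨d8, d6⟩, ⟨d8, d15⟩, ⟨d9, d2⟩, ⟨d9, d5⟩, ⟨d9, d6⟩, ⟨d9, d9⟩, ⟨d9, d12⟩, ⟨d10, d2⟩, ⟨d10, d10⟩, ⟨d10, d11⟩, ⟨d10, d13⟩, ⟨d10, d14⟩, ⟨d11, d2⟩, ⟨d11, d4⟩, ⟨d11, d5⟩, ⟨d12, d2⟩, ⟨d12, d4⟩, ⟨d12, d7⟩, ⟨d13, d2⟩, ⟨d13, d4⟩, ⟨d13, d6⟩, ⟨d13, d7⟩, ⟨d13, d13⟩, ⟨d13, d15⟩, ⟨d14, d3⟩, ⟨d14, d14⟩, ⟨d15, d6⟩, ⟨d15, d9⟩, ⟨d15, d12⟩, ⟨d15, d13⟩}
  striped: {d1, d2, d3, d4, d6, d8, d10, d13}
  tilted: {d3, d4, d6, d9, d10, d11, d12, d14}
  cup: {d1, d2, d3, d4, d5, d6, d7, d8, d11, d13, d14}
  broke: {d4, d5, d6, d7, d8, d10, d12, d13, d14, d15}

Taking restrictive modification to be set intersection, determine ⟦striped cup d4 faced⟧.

⟦d4 faced⟧ = {x : ⟨d4, x⟩ ∈ ⟦faced⟧} = {d1, d3, d8, d9, d10, d11, d13, d14}
⟦cup⟧ = {d1, d2, d3, d4, d5, d6, d7, d8, d11, d13, d14}
… ∩ ⟦d4 faced⟧ = {d1, d2, d3, d4, d5, d6, d7, d8, d11, d13, d14} ∩ {d1, d3, d8, d9, d10, d11, d13, d14} = {d1, d3, d8, d11, d13, d14}
… ∩ ⟦striped⟧ = {d1, d3, d8, d11, d13, d14} ∩ {d1, d2, d3, d4, d6, d8, d10, d13} = {d1, d3, d8, d13}
So ⟦striped cup d4 faced⟧ = {d1, d3, d8, d13}.

{d1, d3, d8, d13}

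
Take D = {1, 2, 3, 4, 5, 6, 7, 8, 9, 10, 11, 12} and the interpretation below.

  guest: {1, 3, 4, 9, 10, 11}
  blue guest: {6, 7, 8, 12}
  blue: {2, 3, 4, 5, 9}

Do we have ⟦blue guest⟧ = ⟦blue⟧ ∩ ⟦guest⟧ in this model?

⟦blue⟧ ∩ ⟦guest⟧ = {2, 3, 4, 5, 9} ∩ {1, 3, 4, 9, 10, 11} = {3, 4, 9}
Observed ⟦blue guest⟧ = {6, 7, 8, 12}.
These differ, so the modifier is not intersective in this model.

no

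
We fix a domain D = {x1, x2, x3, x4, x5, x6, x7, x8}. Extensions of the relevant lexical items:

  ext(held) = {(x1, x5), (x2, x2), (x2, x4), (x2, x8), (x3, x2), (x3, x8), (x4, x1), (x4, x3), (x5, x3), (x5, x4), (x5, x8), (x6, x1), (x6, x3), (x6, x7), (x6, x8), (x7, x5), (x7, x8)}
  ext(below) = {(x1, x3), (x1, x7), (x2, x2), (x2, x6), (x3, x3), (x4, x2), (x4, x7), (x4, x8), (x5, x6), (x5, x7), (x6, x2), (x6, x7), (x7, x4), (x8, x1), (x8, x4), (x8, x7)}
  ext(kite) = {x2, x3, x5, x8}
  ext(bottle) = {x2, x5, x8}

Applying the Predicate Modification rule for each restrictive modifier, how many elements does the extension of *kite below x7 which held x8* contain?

1

⟦below x7⟧ = {x : ⟨x, x7⟩ ∈ ⟦below⟧} = {x1, x4, x5, x6, x8}
⟦which held x8⟧ = {x : ⟨x, x8⟩ ∈ ⟦held⟧} = {x2, x3, x5, x6, x7}
⟦kite⟧ = {x2, x3, x5, x8}
… ∩ ⟦below x7⟧ = {x2, x3, x5, x8} ∩ {x1, x4, x5, x6, x8} = {x5, x8}
… ∩ ⟦which held x8⟧ = {x5, x8} ∩ {x2, x3, x5, x6, x7} = {x5}
⟦kite below x7 which held x8⟧ = {x5}, so the cardinality is 1.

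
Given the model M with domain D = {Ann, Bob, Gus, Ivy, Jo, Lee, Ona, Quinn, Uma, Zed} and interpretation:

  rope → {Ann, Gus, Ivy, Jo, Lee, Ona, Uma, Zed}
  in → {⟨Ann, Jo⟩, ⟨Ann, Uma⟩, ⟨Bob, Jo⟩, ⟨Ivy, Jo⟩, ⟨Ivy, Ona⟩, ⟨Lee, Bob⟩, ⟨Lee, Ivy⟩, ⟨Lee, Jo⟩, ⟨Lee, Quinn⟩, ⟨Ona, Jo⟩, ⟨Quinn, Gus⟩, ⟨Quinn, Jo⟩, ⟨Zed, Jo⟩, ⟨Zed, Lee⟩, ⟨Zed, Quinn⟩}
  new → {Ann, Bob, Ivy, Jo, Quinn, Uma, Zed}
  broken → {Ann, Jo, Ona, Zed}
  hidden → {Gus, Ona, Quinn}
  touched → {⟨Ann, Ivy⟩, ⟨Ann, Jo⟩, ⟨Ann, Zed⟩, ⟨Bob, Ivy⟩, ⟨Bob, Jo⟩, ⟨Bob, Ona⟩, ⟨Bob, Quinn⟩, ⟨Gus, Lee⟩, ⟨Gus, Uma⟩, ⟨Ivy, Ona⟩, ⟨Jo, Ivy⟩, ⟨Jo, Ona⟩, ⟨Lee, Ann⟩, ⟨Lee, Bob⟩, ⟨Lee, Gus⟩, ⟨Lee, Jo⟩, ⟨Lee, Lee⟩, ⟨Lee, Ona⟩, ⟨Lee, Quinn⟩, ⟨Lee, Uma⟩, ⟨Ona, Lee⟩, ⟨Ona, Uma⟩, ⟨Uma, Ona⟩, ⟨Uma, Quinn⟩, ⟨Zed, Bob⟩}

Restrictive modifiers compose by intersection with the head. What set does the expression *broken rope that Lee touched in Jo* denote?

{Ann, Ona}

⟦that Lee touched⟧ = {x : ⟨Lee, x⟩ ∈ ⟦touched⟧} = {Ann, Bob, Gus, Jo, Lee, Ona, Quinn, Uma}
⟦in Jo⟧ = {x : ⟨x, Jo⟩ ∈ ⟦in⟧} = {Ann, Bob, Ivy, Lee, Ona, Quinn, Zed}
⟦rope⟧ = {Ann, Gus, Ivy, Jo, Lee, Ona, Uma, Zed}
… ∩ ⟦that Lee touched⟧ = {Ann, Gus, Ivy, Jo, Lee, Ona, Uma, Zed} ∩ {Ann, Bob, Gus, Jo, Lee, Ona, Quinn, Uma} = {Ann, Gus, Jo, Lee, Ona, Uma}
… ∩ ⟦in Jo⟧ = {Ann, Gus, Jo, Lee, Ona, Uma} ∩ {Ann, Bob, Ivy, Lee, Ona, Quinn, Zed} = {Ann, Lee, Ona}
… ∩ ⟦broken⟧ = {Ann, Lee, Ona} ∩ {Ann, Jo, Ona, Zed} = {Ann, Ona}
So ⟦broken rope that Lee touched in Jo⟧ = {Ann, Ona}.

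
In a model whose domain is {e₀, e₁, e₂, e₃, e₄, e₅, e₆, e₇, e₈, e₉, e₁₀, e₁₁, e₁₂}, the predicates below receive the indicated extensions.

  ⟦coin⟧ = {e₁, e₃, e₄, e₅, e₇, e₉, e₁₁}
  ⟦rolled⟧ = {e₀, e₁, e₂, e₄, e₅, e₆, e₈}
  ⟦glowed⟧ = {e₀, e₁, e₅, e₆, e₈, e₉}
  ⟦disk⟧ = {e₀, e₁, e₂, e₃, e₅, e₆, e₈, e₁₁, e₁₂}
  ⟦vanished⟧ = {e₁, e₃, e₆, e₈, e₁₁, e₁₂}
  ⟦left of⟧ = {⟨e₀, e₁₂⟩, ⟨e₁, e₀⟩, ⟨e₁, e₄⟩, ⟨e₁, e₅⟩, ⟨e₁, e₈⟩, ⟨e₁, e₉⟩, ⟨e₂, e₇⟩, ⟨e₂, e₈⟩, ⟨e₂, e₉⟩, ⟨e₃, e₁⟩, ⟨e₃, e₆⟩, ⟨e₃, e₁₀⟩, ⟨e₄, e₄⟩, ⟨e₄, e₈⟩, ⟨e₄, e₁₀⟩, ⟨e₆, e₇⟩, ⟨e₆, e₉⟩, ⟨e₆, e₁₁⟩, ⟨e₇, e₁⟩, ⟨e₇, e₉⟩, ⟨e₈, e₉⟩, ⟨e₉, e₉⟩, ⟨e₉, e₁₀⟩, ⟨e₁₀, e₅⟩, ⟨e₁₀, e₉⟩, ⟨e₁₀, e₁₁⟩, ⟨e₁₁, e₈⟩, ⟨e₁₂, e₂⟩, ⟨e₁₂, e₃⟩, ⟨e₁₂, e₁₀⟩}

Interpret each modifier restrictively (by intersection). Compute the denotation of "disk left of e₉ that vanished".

⟦left of e₉⟧ = {x : ⟨x, e₉⟩ ∈ ⟦left of⟧} = {e₁, e₂, e₆, e₇, e₈, e₉, e₁₀}
⟦that vanished⟧ = ⟦vanished⟧ = {e₁, e₃, e₆, e₈, e₁₁, e₁₂}
⟦disk⟧ = {e₀, e₁, e₂, e₃, e₅, e₆, e₈, e₁₁, e₁₂}
… ∩ ⟦left of e₉⟧ = {e₀, e₁, e₂, e₃, e₅, e₆, e₈, e₁₁, e₁₂} ∩ {e₁, e₂, e₆, e₇, e₈, e₉, e₁₀} = {e₁, e₂, e₆, e₈}
… ∩ ⟦that vanished⟧ = {e₁, e₂, e₆, e₈} ∩ {e₁, e₃, e₆, e₈, e₁₁, e₁₂} = {e₁, e₆, e₈}
So ⟦disk left of e₉ that vanished⟧ = {e₁, e₆, e₈}.

{e₁, e₆, e₈}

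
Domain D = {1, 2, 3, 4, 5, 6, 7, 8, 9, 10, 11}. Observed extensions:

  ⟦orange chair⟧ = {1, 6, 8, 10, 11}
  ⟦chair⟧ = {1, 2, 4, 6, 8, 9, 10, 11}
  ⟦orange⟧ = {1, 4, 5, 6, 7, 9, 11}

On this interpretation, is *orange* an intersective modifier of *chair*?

⟦orange⟧ ∩ ⟦chair⟧ = {1, 4, 5, 6, 7, 9, 11} ∩ {1, 2, 4, 6, 8, 9, 10, 11} = {1, 4, 6, 9, 11}
Observed ⟦orange chair⟧ = {1, 6, 8, 10, 11}.
These differ, so the modifier is not intersective in this model.

no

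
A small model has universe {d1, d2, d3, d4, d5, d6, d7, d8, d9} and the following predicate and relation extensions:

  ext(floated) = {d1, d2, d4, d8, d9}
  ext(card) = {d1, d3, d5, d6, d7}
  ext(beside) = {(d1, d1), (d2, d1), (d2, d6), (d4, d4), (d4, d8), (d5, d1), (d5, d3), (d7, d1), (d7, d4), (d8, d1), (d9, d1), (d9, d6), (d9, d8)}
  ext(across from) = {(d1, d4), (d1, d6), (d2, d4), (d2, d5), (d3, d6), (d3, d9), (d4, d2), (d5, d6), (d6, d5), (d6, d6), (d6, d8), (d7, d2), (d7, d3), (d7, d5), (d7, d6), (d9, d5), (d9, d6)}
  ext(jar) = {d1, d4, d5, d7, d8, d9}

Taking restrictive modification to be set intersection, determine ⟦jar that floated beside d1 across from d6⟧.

{d1, d9}

⟦that floated⟧ = ⟦floated⟧ = {d1, d2, d4, d8, d9}
⟦beside d1⟧ = {x : ⟨x, d1⟩ ∈ ⟦beside⟧} = {d1, d2, d5, d7, d8, d9}
⟦across from d6⟧ = {x : ⟨x, d6⟩ ∈ ⟦across from⟧} = {d1, d3, d5, d6, d7, d9}
⟦jar⟧ = {d1, d4, d5, d7, d8, d9}
… ∩ ⟦that floated⟧ = {d1, d4, d5, d7, d8, d9} ∩ {d1, d2, d4, d8, d9} = {d1, d4, d8, d9}
… ∩ ⟦beside d1⟧ = {d1, d4, d8, d9} ∩ {d1, d2, d5, d7, d8, d9} = {d1, d8, d9}
… ∩ ⟦across from d6⟧ = {d1, d8, d9} ∩ {d1, d3, d5, d6, d7, d9} = {d1, d9}
So ⟦jar that floated beside d1 across from d6⟧ = {d1, d9}.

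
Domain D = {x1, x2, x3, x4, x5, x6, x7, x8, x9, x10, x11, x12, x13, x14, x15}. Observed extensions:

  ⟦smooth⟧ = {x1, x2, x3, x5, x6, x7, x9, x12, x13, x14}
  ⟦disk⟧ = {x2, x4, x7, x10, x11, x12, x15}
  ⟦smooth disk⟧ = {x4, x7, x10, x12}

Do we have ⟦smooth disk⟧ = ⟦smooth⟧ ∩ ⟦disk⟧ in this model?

⟦smooth⟧ ∩ ⟦disk⟧ = {x1, x2, x3, x5, x6, x7, x9, x12, x13, x14} ∩ {x2, x4, x7, x10, x11, x12, x15} = {x2, x7, x12}
Observed ⟦smooth disk⟧ = {x4, x7, x10, x12}.
These differ, so the modifier is not intersective in this model.

no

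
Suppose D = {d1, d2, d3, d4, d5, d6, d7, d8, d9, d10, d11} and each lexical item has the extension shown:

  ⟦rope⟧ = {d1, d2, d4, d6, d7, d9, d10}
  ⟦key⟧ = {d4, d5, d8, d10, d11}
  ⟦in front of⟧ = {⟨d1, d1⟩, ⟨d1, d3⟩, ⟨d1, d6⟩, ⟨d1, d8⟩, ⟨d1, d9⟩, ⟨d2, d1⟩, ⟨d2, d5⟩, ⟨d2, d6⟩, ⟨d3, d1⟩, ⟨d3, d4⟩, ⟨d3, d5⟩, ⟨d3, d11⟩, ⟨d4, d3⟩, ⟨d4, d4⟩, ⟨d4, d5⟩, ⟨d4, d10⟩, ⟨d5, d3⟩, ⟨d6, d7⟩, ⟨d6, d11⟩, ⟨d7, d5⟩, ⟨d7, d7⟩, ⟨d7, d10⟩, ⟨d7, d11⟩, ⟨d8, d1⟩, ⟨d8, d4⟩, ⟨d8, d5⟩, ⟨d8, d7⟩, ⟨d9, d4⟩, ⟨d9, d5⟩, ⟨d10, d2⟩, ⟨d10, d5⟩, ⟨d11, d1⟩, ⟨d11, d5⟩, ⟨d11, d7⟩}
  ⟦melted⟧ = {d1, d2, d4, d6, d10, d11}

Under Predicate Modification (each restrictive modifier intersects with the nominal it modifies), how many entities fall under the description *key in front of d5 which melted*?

⟦in front of d5⟧ = {x : ⟨x, d5⟩ ∈ ⟦in front of⟧} = {d2, d3, d4, d7, d8, d9, d10, d11}
⟦which melted⟧ = ⟦melted⟧ = {d1, d2, d4, d6, d10, d11}
⟦key⟧ = {d4, d5, d8, d10, d11}
… ∩ ⟦in front of d5⟧ = {d4, d5, d8, d10, d11} ∩ {d2, d3, d4, d7, d8, d9, d10, d11} = {d4, d8, d10, d11}
… ∩ ⟦which melted⟧ = {d4, d8, d10, d11} ∩ {d1, d2, d4, d6, d10, d11} = {d4, d10, d11}
⟦key in front of d5 which melted⟧ = {d4, d10, d11}, so the cardinality is 3.

3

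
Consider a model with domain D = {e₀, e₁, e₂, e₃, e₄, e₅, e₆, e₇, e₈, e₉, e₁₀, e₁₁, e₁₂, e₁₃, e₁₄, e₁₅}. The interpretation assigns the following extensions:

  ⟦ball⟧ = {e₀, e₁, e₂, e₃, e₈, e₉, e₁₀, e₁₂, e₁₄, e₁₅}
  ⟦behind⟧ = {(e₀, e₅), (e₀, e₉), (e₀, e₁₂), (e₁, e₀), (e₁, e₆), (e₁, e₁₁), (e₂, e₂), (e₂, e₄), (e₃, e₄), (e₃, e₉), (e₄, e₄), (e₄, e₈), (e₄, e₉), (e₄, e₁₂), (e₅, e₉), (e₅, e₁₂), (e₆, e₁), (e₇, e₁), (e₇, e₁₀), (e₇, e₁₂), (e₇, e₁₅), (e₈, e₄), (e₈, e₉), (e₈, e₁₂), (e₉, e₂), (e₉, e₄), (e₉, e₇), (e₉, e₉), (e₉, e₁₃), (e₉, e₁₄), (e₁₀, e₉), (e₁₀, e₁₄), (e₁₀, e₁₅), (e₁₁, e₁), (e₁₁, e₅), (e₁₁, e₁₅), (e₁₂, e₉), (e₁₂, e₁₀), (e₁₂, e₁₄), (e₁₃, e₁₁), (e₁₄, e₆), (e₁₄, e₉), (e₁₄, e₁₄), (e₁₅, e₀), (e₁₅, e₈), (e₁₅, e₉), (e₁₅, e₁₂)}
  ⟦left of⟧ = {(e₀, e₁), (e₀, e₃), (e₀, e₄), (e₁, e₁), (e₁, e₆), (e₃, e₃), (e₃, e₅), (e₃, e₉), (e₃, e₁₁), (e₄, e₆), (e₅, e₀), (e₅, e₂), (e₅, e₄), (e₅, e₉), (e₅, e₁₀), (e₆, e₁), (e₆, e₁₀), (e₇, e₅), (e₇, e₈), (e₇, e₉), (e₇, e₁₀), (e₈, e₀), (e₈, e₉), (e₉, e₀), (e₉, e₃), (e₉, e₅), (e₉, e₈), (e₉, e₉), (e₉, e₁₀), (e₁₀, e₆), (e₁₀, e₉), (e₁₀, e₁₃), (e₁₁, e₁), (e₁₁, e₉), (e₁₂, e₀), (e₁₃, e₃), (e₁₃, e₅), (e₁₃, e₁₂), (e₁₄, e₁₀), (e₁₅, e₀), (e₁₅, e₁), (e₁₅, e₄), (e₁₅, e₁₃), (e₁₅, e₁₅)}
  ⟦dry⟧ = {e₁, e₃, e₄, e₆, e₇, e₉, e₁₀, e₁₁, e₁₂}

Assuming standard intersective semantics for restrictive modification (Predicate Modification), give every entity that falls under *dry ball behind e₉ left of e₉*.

{e₃, e₉, e₁₀}

⟦behind e₉⟧ = {x : ⟨x, e₉⟩ ∈ ⟦behind⟧} = {e₀, e₃, e₄, e₅, e₈, e₉, e₁₀, e₁₂, e₁₄, e₁₅}
⟦left of e₉⟧ = {x : ⟨x, e₉⟩ ∈ ⟦left of⟧} = {e₃, e₅, e₇, e₈, e₉, e₁₀, e₁₁}
⟦ball⟧ = {e₀, e₁, e₂, e₃, e₈, e₉, e₁₀, e₁₂, e₁₄, e₁₅}
… ∩ ⟦behind e₉⟧ = {e₀, e₁, e₂, e₃, e₈, e₉, e₁₀, e₁₂, e₁₄, e₁₅} ∩ {e₀, e₃, e₄, e₅, e₈, e₉, e₁₀, e₁₂, e₁₄, e₁₅} = {e₀, e₃, e₈, e₉, e₁₀, e₁₂, e₁₄, e₁₅}
… ∩ ⟦left of e₉⟧ = {e₀, e₃, e₈, e₉, e₁₀, e₁₂, e₁₄, e₁₅} ∩ {e₃, e₅, e₇, e₈, e₉, e₁₀, e₁₁} = {e₃, e₈, e₉, e₁₀}
… ∩ ⟦dry⟧ = {e₃, e₈, e₉, e₁₀} ∩ {e₁, e₃, e₄, e₆, e₇, e₉, e₁₀, e₁₁, e₁₂} = {e₃, e₉, e₁₀}
So ⟦dry ball behind e₉ left of e₉⟧ = {e₃, e₉, e₁₀}.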